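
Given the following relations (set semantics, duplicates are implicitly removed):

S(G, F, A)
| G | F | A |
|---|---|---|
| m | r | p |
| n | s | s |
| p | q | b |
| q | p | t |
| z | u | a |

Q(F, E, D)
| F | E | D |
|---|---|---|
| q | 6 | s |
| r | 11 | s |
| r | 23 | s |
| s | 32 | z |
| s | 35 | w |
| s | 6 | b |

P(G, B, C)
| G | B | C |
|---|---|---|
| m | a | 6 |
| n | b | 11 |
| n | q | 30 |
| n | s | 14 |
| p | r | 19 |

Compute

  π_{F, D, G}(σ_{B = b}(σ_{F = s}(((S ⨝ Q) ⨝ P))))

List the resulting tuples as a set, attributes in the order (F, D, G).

{(s, b, n), (s, w, n), (s, z, n)}

Joining S and Q on F yields {(m, r, p, 11, s), (m, r, p, 23, s), (n, s, s, 32, z), (n, s, s, 35, w), (n, s, s, 6, b), (p, q, b, 6, s)}.
Joining (S ⨝ Q) and P on G yields {(m, r, p, 11, s, a, 6), (m, r, p, 23, s, a, 6), (n, s, s, 32, z, b, 11), (n, s, s, 32, z, q, 30), (n, s, s, 32, z, s, 14), (n, s, s, 35, w, b, 11), (n, s, s, 35, w, q, 30), (n, s, s, 35, w, s, 14), (n, s, s, 6, b, b, 11), (n, s, s, 6, b, q, 30), (n, s, s, 6, b, s, 14), (p, q, b, 6, s, r, 19)}.
Apply σ_{F = s}; surviving tuples: {(n, s, s, 32, z, b, 11), (n, s, s, 32, z, q, 30), (n, s, s, 32, z, s, 14), (n, s, s, 35, w, b, 11), (n, s, s, 35, w, q, 30), (n, s, s, 35, w, s, 14), (n, s, s, 6, b, b, 11), (n, s, s, 6, b, q, 30), (n, s, s, 6, b, s, 14)}
Apply σ_{B = b}; surviving tuples: {(n, s, s, 32, z, b, 11), (n, s, s, 35, w, b, 11), (n, s, s, 6, b, b, 11)}
Keep only column(s) F, D, G: {(s, b, n), (s, w, n), (s, z, n)}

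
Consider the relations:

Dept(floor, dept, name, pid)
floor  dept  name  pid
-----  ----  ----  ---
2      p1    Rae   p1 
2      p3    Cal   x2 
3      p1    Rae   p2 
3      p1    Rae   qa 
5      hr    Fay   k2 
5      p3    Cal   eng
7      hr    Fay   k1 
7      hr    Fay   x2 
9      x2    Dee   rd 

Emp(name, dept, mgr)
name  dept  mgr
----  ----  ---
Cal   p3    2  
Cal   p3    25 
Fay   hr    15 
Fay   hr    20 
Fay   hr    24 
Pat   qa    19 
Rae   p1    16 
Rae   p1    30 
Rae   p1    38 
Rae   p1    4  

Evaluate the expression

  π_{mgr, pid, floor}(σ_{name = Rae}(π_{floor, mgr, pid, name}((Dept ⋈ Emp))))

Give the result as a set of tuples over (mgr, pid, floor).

{(16, p1, 2), (16, p2, 3), (16, qa, 3), (30, p1, 2), (30, p2, 3), (30, qa, 3), (38, p1, 2), (38, p2, 3), (38, qa, 3), (4, p1, 2), (4, p2, 3), (4, qa, 3)}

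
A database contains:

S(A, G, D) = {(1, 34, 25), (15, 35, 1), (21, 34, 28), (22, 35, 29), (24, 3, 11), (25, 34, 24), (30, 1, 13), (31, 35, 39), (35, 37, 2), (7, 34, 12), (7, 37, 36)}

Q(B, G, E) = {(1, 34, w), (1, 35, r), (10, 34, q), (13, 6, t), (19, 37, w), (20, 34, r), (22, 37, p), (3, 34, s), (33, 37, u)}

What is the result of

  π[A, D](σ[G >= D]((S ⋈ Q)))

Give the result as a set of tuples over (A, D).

S ⋈ Q (natural join on G): {(1, 34, 25, 1, w), (1, 34, 25, 10, q), (1, 34, 25, 20, r), (1, 34, 25, 3, s), (15, 35, 1, 1, r), (21, 34, 28, 1, w), (21, 34, 28, 10, q), (21, 34, 28, 20, r), (21, 34, 28, 3, s), (22, 35, 29, 1, r), (25, 34, 24, 1, w), (25, 34, 24, 10, q), (25, 34, 24, 20, r), (25, 34, 24, 3, s), (31, 35, 39, 1, r), (35, 37, 2, 19, w), (35, 37, 2, 22, p), (35, 37, 2, 33, u), (7, 34, 12, 1, w), (7, 34, 12, 10, q), (7, 34, 12, 20, r), (7, 34, 12, 3, s), (7, 37, 36, 19, w), (7, 37, 36, 22, p), (7, 37, 36, 33, u)}
Filtering on G >= D leaves {(1, 34, 25, 1, w), (1, 34, 25, 10, q), (1, 34, 25, 20, r), (1, 34, 25, 3, s), (15, 35, 1, 1, r), (21, 34, 28, 1, w), (21, 34, 28, 10, q), (21, 34, 28, 20, r), (21, 34, 28, 3, s), (22, 35, 29, 1, r), (25, 34, 24, 1, w), (25, 34, 24, 10, q), (25, 34, 24, 20, r), (25, 34, 24, 3, s), (35, 37, 2, 19, w), (35, 37, 2, 22, p), (35, 37, 2, 33, u), (7, 34, 12, 1, w), (7, 34, 12, 10, q), (7, 34, 12, 20, r), (7, 34, 12, 3, s), (7, 37, 36, 19, w), (7, 37, 36, 22, p), (7, 37, 36, 33, u)}.
π_{A, D} gives {(1, 25), (15, 1), (21, 28), (22, 29), (25, 24), (35, 2), (7, 12), (7, 36)} (16 duplicate(s) eliminated).

{(1, 25), (15, 1), (21, 28), (22, 29), (25, 24), (35, 2), (7, 12), (7, 36)}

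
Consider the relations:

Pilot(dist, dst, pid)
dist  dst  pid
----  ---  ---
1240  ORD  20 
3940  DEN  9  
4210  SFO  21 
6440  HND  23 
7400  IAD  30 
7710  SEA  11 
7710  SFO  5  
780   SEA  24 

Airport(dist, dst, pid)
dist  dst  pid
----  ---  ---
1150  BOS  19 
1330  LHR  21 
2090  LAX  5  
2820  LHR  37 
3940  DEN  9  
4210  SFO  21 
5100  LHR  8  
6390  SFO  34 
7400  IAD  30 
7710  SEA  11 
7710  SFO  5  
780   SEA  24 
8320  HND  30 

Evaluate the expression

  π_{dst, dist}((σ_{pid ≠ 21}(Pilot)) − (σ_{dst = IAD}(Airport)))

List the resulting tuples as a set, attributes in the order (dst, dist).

{(DEN, 3940), (HND, 6440), (ORD, 1240), (SEA, 7710), (SEA, 780), (SFO, 7710)}

Filtering on pid ≠ 21 leaves {(1240, ORD, 20), (3940, DEN, 9), (6440, HND, 23), (7400, IAD, 30), (7710, SEA, 11), (7710, SFO, 5), (780, SEA, 24)}.
Filtering on dst = IAD leaves {(7400, IAD, 30)}.
Taking the difference: {(1240, ORD, 20), (3940, DEN, 9), (6440, HND, 23), (7710, SEA, 11), (7710, SFO, 5), (780, SEA, 24)}
Projecting to dst, dist: {(DEN, 3940), (HND, 6440), (ORD, 1240), (SEA, 7710), (SEA, 780), (SFO, 7710)}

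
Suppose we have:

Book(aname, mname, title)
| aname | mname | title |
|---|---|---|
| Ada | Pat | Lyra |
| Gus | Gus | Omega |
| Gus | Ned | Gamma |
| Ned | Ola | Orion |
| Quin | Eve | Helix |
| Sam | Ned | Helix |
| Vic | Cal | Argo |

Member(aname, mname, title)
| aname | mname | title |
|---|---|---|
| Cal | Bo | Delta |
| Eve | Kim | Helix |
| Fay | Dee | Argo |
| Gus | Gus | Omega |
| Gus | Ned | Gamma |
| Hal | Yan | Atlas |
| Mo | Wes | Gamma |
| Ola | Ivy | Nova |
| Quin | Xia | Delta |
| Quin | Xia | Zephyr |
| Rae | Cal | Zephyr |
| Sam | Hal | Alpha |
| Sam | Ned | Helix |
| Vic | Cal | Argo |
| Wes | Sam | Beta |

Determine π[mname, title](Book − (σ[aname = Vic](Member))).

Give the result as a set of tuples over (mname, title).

Filtering on aname = Vic leaves {(Vic, Cal, Argo)}.
Difference: {(Ada, Pat, Lyra), (Gus, Gus, Omega), (Gus, Ned, Gamma), (Ned, Ola, Orion), (Quin, Eve, Helix), (Sam, Ned, Helix), (Vic, Cal, Argo)} with {(Vic, Cal, Argo)} → {(Ada, Pat, Lyra), (Gus, Gus, Omega), (Gus, Ned, Gamma), (Ned, Ola, Orion), (Quin, Eve, Helix), (Sam, Ned, Helix)}
Keep only column(s) mname, title: {(Eve, Helix), (Gus, Omega), (Ned, Gamma), (Ned, Helix), (Ola, Orion), (Pat, Lyra)}

{(Eve, Helix), (Gus, Omega), (Ned, Gamma), (Ned, Helix), (Ola, Orion), (Pat, Lyra)}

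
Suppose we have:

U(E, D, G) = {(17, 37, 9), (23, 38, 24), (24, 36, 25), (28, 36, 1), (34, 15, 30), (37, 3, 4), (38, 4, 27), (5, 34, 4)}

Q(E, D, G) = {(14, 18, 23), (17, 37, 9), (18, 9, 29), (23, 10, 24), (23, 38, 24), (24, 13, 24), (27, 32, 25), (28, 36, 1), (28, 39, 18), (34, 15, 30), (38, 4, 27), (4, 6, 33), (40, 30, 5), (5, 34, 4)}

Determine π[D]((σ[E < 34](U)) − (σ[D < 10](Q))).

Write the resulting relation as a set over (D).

{34, 36, 37, 38}

Filtering on E < 34 leaves {(17, 37, 9), (23, 38, 24), (24, 36, 25), (28, 36, 1), (5, 34, 4)}.
Filtering on D < 10 leaves {(18, 9, 29), (38, 4, 27), (4, 6, 33)}.
Taking the difference: {(17, 37, 9), (23, 38, 24), (24, 36, 25), (28, 36, 1), (5, 34, 4)}
π_{D} gives {34, 36, 37, 38} (1 duplicate(s) eliminated).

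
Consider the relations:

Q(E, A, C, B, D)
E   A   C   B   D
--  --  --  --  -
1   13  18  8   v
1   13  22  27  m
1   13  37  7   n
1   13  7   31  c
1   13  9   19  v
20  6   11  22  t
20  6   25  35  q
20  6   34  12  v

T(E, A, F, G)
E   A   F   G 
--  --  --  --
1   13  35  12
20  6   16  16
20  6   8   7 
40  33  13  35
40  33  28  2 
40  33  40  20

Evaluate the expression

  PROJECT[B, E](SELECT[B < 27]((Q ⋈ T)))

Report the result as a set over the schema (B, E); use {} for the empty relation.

Joining Q and T on E, A yields {(1, 13, 18, 8, v, 35, 12), (1, 13, 22, 27, m, 35, 12), (1, 13, 37, 7, n, 35, 12), (1, 13, 7, 31, c, 35, 12), (1, 13, 9, 19, v, 35, 12), (20, 6, 11, 22, t, 16, 16), (20, 6, 11, 22, t, 8, 7), (20, 6, 25, 35, q, 16, 16), (20, 6, 25, 35, q, 8, 7), (20, 6, 34, 12, v, 16, 16), (20, 6, 34, 12, v, 8, 7)}.
Apply σ_{B < 27}; surviving tuples: {(1, 13, 18, 8, v, 35, 12), (1, 13, 37, 7, n, 35, 12), (1, 13, 9, 19, v, 35, 12), (20, 6, 11, 22, t, 16, 16), (20, 6, 11, 22, t, 8, 7), (20, 6, 34, 12, v, 16, 16), (20, 6, 34, 12, v, 8, 7)}
π[B, E]: project onto (B, E) (2 duplicate(s) eliminated) → {(12, 20), (19, 1), (22, 20), (7, 1), (8, 1)}

{(12, 20), (19, 1), (22, 20), (7, 1), (8, 1)}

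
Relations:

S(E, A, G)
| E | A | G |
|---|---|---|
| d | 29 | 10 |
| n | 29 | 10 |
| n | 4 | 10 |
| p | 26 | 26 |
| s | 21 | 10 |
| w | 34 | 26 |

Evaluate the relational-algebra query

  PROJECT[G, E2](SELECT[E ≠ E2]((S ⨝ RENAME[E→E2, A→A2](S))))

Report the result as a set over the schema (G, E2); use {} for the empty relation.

ρ[E→E2, A→A2]: schema becomes (E2, A2, G); tuples unchanged.
S ⋈ RENAME[E→E2, A→A2](S) (natural join on G): {(d, 29, 10, d, 29), (d, 29, 10, n, 29), (d, 29, 10, n, 4), (d, 29, 10, s, 21), (n, 29, 10, d, 29), (n, 29, 10, n, 29), (n, 29, 10, n, 4), (n, 29, 10, s, 21), (n, 4, 10, d, 29), (n, 4, 10, n, 29), (n, 4, 10, n, 4), (n, 4, 10, s, 21), (p, 26, 26, p, 26), (p, 26, 26, w, 34), (s, 21, 10, d, 29), (s, 21, 10, n, 29), (s, 21, 10, n, 4), (s, 21, 10, s, 21), (w, 34, 26, p, 26), (w, 34, 26, w, 34)}
Filtering on E ≠ E2 leaves {(d, 29, 10, n, 29), (d, 29, 10, n, 4), (d, 29, 10, s, 21), (n, 29, 10, d, 29), (n, 29, 10, s, 21), (n, 4, 10, d, 29), (n, 4, 10, s, 21), (p, 26, 26, w, 34), (s, 21, 10, d, 29), (s, 21, 10, n, 29), (s, 21, 10, n, 4), (w, 34, 26, p, 26)}.
Keep only column(s) G, E2 (7 duplicate(s) eliminated): {(10, d), (10, n), (10, s), (26, p), (26, w)}

{(10, d), (10, n), (10, s), (26, p), (26, w)}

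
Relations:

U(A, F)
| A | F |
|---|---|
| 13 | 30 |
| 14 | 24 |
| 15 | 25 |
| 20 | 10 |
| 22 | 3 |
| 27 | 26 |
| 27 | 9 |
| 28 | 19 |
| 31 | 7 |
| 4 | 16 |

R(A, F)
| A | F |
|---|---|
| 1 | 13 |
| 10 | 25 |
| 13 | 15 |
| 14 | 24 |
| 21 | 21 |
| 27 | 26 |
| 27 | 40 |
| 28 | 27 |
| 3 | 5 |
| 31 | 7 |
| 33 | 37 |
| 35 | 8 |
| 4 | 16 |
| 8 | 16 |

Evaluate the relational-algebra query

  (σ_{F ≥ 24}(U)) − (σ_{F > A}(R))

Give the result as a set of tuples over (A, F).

σ[F ≥ 24]: keep tuples satisfying F ≥ 24 → {(13, 30), (14, 24), (15, 25), (27, 26)}
σ[F > A]: keep tuples satisfying F > A → {(1, 13), (10, 25), (13, 15), (14, 24), (27, 40), (3, 5), (33, 37), (4, 16), (8, 16)}
Difference: {(13, 30), (14, 24), (15, 25), (27, 26)} with {(1, 13), (10, 25), (13, 15), (14, 24), (27, 40), (3, 5), (33, 37), (4, 16), (8, 16)} → {(13, 30), (15, 25), (27, 26)}

{(13, 30), (15, 25), (27, 26)}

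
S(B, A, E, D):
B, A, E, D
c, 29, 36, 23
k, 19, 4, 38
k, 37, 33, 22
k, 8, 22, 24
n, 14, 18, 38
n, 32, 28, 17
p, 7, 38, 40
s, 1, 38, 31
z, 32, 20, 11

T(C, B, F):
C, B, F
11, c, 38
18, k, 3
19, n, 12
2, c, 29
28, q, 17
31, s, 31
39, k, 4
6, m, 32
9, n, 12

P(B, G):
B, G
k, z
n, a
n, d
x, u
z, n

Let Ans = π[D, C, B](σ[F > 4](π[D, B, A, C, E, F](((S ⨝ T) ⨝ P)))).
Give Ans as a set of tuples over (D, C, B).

Joining S and T on B yields {(c, 29, 36, 23, 11, 38), (c, 29, 36, 23, 2, 29), (k, 19, 4, 38, 18, 3), (k, 19, 4, 38, 39, 4), (k, 37, 33, 22, 18, 3), (k, 37, 33, 22, 39, 4), (k, 8, 22, 24, 18, 3), (k, 8, 22, 24, 39, 4), (n, 14, 18, 38, 19, 12), (n, 14, 18, 38, 9, 12), (n, 32, 28, 17, 19, 12), (n, 32, 28, 17, 9, 12), (s, 1, 38, 31, 31, 31)}.
Joining (S ⨝ T) and P on B yields {(k, 19, 4, 38, 18, 3, z), (k, 19, 4, 38, 39, 4, z), (k, 37, 33, 22, 18, 3, z), (k, 37, 33, 22, 39, 4, z), (k, 8, 22, 24, 18, 3, z), (k, 8, 22, 24, 39, 4, z), (n, 14, 18, 38, 19, 12, a), (n, 14, 18, 38, 19, 12, d), (n, 14, 18, 38, 9, 12, a), (n, 14, 18, 38, 9, 12, d), (n, 32, 28, 17, 19, 12, a), (n, 32, 28, 17, 19, 12, d), (n, 32, 28, 17, 9, 12, a), (n, 32, 28, 17, 9, 12, d)}.
Keep only column(s) D, B, A, C, E, F (4 duplicate(s) eliminated): {(17, n, 32, 19, 28, 12), (17, n, 32, 9, 28, 12), (22, k, 37, 18, 33, 3), (22, k, 37, 39, 33, 4), (24, k, 8, 18, 22, 3), (24, k, 8, 39, 22, 4), (38, k, 19, 18, 4, 3), (38, k, 19, 39, 4, 4), (38, n, 14, 19, 18, 12), (38, n, 14, 9, 18, 12)}
σ[F > 4]: keep tuples satisfying F > 4 → {(17, n, 32, 19, 28, 12), (17, n, 32, 9, 28, 12), (38, n, 14, 19, 18, 12), (38, n, 14, 9, 18, 12)}
Keep only column(s) D, C, B: {(17, 19, n), (17, 9, n), (38, 19, n), (38, 9, n)}

{(17, 19, n), (17, 9, n), (38, 19, n), (38, 9, n)}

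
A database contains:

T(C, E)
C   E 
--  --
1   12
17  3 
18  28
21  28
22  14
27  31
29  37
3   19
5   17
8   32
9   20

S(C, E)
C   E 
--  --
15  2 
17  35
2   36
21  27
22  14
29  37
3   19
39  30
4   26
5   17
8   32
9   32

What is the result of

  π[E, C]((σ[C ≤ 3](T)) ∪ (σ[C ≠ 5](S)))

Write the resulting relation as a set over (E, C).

{(12, 1), (14, 22), (19, 3), (2, 15), (26, 4), (27, 21), (30, 39), (32, 8), (32, 9), (35, 17), (36, 2), (37, 29)}

Filtering on C ≤ 3 leaves {(1, 12), (3, 19)}.
Filtering on C ≠ 5 leaves {(15, 2), (17, 35), (2, 36), (21, 27), (22, 14), (29, 37), (3, 19), (39, 30), (4, 26), (8, 32), (9, 32)}.
Set union of the two operands is {(1, 12), (15, 2), (17, 35), (2, 36), (21, 27), (22, 14), (29, 37), (3, 19), (39, 30), (4, 26), (8, 32), (9, 32)}.
Keep only column(s) E, C: {(12, 1), (14, 22), (19, 3), (2, 15), (26, 4), (27, 21), (30, 39), (32, 8), (32, 9), (35, 17), (36, 2), (37, 29)}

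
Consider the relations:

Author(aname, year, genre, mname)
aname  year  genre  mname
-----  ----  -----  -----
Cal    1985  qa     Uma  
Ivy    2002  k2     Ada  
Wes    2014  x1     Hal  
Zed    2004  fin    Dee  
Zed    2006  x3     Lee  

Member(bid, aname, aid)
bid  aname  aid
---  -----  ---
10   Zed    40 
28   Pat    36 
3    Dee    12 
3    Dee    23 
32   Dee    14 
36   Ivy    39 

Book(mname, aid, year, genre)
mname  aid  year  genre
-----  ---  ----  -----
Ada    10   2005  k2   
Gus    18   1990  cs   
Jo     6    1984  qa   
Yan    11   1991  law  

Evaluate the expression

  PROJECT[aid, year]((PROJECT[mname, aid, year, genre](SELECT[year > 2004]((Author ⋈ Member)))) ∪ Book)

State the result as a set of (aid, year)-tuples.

Joining Author and Member on aname yields {(Ivy, 2002, k2, Ada, 36, 39), (Zed, 2004, fin, Dee, 10, 40), (Zed, 2006, x3, Lee, 10, 40)}.
Filtering on year > 2004 leaves {(Zed, 2006, x3, Lee, 10, 40)}.
Projecting to mname, aid, year, genre: {(Lee, 40, 2006, x3)}
Set union of the two operands is {(Ada, 10, 2005, k2), (Gus, 18, 1990, cs), (Jo, 6, 1984, qa), (Lee, 40, 2006, x3), (Yan, 11, 1991, law)}.
Projecting to aid, year: {(10, 2005), (11, 1991), (18, 1990), (40, 2006), (6, 1984)}

{(10, 2005), (11, 1991), (18, 1990), (40, 2006), (6, 1984)}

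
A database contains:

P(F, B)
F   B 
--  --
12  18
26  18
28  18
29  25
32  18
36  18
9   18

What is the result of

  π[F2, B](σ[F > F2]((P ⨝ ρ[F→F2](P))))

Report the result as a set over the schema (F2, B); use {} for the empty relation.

ρ[F→F2]: schema becomes (F2, B); tuples unchanged.
P ⋈ ρ[F→F2](P) (natural join on B): {(12, 18, 12), (12, 18, 26), (12, 18, 28), (12, 18, 32), (12, 18, 36), (12, 18, 9), (26, 18, 12), (26, 18, 26), (26, 18, 28), (26, 18, 32), (26, 18, 36), (26, 18, 9), (28, 18, 12), (28, 18, 26), (28, 18, 28), (28, 18, 32), (28, 18, 36), (28, 18, 9), (29, 25, 29), (32, 18, 12), (32, 18, 26), (32, 18, 28), (32, 18, 32), (32, 18, 36), (32, 18, 9), (36, 18, 12), (36, 18, 26), (36, 18, 28), (36, 18, 32), (36, 18, 36), (36, 18, 9), (9, 18, 12), (9, 18, 26), (9, 18, 28), (9, 18, 32), (9, 18, 36), (9, 18, 9)}
Selection F > F2: {(12, 18, 9), (26, 18, 12), (26, 18, 9), (28, 18, 12), (28, 18, 26), (28, 18, 9), (32, 18, 12), (32, 18, 26), (32, 18, 28), (32, 18, 9), (36, 18, 12), (36, 18, 26), (36, 18, 28), (36, 18, 32), (36, 18, 9)}
Projecting to F2, B (10 duplicate(s) eliminated): {(12, 18), (26, 18), (28, 18), (32, 18), (9, 18)}

{(12, 18), (26, 18), (28, 18), (32, 18), (9, 18)}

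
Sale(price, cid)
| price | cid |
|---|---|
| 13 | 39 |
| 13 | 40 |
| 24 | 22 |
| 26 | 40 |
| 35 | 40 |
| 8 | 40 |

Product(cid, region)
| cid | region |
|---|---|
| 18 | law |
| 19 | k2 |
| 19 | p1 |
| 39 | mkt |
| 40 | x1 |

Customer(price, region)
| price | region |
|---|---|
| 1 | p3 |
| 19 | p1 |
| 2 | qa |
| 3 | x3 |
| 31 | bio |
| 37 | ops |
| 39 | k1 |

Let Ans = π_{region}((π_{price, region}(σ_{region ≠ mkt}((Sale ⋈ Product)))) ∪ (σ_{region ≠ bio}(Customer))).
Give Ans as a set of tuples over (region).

Natural join on cid: {(13, 39, mkt), (13, 40, x1), (26, 40, x1), (35, 40, x1), (8, 40, x1)}
σ[region ≠ mkt]: keep tuples satisfying region ≠ mkt → {(13, 40, x1), (26, 40, x1), (35, 40, x1), (8, 40, x1)}
Keep only column(s) price, region: {(13, x1), (26, x1), (35, x1), (8, x1)}
σ[region ≠ bio]: keep tuples satisfying region ≠ bio → {(1, p3), (19, p1), (2, qa), (3, x3), (37, ops), (39, k1)}
Set union of the two operands is {(1, p3), (13, x1), (19, p1), (2, qa), (26, x1), (3, x3), (35, x1), (37, ops), (39, k1), (8, x1)}.
Keep only column(s) region (3 duplicate(s) eliminated): {k1, ops, p1, p3, qa, x1, x3}

{k1, ops, p1, p3, qa, x1, x3}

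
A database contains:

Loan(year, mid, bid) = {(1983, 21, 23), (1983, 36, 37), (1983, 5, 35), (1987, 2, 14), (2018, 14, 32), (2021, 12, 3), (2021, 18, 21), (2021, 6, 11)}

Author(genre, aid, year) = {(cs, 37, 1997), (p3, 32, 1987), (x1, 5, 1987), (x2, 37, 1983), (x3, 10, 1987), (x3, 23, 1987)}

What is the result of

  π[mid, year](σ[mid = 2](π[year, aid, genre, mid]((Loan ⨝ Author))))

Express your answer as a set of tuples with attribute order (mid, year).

Loan ⋈ Author (natural join on year): {(1983, 21, 23, x2, 37), (1983, 36, 37, x2, 37), (1983, 5, 35, x2, 37), (1987, 2, 14, p3, 32), (1987, 2, 14, x1, 5), (1987, 2, 14, x3, 10), (1987, 2, 14, x3, 23)}
π_{year, aid, genre, mid} gives {(1983, 37, x2, 21), (1983, 37, x2, 36), (1983, 37, x2, 5), (1987, 10, x3, 2), (1987, 23, x3, 2), (1987, 32, p3, 2), (1987, 5, x1, 2)}.
Selection mid = 2: {(1987, 10, x3, 2), (1987, 23, x3, 2), (1987, 32, p3, 2), (1987, 5, x1, 2)}
π_{mid, year} gives {(2, 1987)} (3 duplicate(s) eliminated).

{(2, 1987)}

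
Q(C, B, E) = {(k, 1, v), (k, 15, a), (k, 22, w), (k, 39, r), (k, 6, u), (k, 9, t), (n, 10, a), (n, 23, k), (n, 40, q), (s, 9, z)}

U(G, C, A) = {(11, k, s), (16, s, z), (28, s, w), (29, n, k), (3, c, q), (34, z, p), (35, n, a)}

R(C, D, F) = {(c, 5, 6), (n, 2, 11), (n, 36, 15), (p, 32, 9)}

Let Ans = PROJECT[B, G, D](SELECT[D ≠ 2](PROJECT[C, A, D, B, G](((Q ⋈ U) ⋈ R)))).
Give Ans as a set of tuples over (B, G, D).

{(10, 29, 36), (10, 35, 36), (23, 29, 36), (23, 35, 36), (40, 29, 36), (40, 35, 36)}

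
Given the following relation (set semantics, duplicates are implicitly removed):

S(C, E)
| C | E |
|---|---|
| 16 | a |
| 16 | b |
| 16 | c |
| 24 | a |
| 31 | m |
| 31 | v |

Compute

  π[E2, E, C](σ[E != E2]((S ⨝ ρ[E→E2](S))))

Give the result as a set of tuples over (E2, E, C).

ρ[E→E2]: schema becomes (C, E2); tuples unchanged.
Joining S and ρ[E→E2](S) on C yields {(16, a, a), (16, a, b), (16, a, c), (16, b, a), (16, b, b), (16, b, c), (16, c, a), (16, c, b), (16, c, c), (24, a, a), (31, m, m), (31, m, v), (31, v, m), (31, v, v)}.
Apply σ_{E != E2}; surviving tuples: {(16, a, b), (16, a, c), (16, b, a), (16, b, c), (16, c, a), (16, c, b), (31, m, v), (31, v, m)}
π[E2, E, C]: project onto (E2, E, C) → {(a, b, 16), (a, c, 16), (b, a, 16), (b, c, 16), (c, a, 16), (c, b, 16), (m, v, 31), (v, m, 31)}

{(a, b, 16), (a, c, 16), (b, a, 16), (b, c, 16), (c, a, 16), (c, b, 16), (m, v, 31), (v, m, 31)}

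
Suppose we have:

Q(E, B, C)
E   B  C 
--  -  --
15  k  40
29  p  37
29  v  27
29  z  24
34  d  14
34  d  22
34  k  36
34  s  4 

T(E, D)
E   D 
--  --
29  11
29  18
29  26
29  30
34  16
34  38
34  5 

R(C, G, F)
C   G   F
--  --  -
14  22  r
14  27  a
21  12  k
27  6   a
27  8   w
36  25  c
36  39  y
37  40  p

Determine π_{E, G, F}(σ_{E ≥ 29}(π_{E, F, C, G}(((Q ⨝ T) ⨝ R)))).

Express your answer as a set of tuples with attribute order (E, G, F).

Natural join on E: {(29, p, 37, 11), (29, p, 37, 18), (29, p, 37, 26), (29, p, 37, 30), (29, v, 27, 11), (29, v, 27, 18), (29, v, 27, 26), (29, v, 27, 30), (29, z, 24, 11), (29, z, 24, 18), (29, z, 24, 26), (29, z, 24, 30), (34, d, 14, 16), (34, d, 14, 38), (34, d, 14, 5), (34, d, 22, 16), (34, d, 22, 38), (34, d, 22, 5), (34, k, 36, 16), (34, k, 36, 38), (34, k, 36, 5), (34, s, 4, 16), (34, s, 4, 38), (34, s, 4, 5)}
Natural join on C: {(29, p, 37, 11, 40, p), (29, p, 37, 18, 40, p), (29, p, 37, 26, 40, p), (29, p, 37, 30, 40, p), (29, v, 27, 11, 6, a), (29, v, 27, 11, 8, w), (29, v, 27, 18, 6, a), (29, v, 27, 18, 8, w), (29, v, 27, 26, 6, a), (29, v, 27, 26, 8, w), (29, v, 27, 30, 6, a), (29, v, 27, 30, 8, w), (34, d, 14, 16, 22, r), (34, d, 14, 16, 27, a), (34, d, 14, 38, 22, r), (34, d, 14, 38, 27, a), (34, d, 14, 5, 22, r), (34, d, 14, 5, 27, a), (34, k, 36, 16, 25, c), (34, k, 36, 16, 39, y), (34, k, 36, 38, 25, c), (34, k, 36, 38, 39, y), (34, k, 36, 5, 25, c), (34, k, 36, 5, 39, y)}
π[E, F, C, G]: project onto (E, F, C, G) (17 duplicate(s) eliminated) → {(29, a, 27, 6), (29, p, 37, 40), (29, w, 27, 8), (34, a, 14, 27), (34, c, 36, 25), (34, r, 14, 22), (34, y, 36, 39)}
Selection E ≥ 29: {(29, a, 27, 6), (29, p, 37, 40), (29, w, 27, 8), (34, a, 14, 27), (34, c, 36, 25), (34, r, 14, 22), (34, y, 36, 39)}
π[E, G, F]: project onto (E, G, F) → {(29, 40, p), (29, 6, a), (29, 8, w), (34, 22, r), (34, 25, c), (34, 27, a), (34, 39, y)}

{(29, 40, p), (29, 6, a), (29, 8, w), (34, 22, r), (34, 25, c), (34, 27, a), (34, 39, y)}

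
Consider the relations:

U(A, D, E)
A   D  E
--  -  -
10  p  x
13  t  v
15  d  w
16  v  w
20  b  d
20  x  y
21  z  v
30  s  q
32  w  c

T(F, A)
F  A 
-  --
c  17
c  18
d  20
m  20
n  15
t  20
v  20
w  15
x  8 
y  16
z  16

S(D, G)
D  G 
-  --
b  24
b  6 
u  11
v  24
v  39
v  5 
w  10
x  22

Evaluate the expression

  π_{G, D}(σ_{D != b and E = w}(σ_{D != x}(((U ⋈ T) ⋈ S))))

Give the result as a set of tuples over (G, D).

{(24, v), (39, v), (5, v)}

Natural join on A: {(15, d, w, n), (15, d, w, w), (16, v, w, y), (16, v, w, z), (20, b, d, d), (20, b, d, m), (20, b, d, t), (20, b, d, v), (20, x, y, d), (20, x, y, m), (20, x, y, t), (20, x, y, v)}
Natural join on D: {(16, v, w, y, 24), (16, v, w, y, 39), (16, v, w, y, 5), (16, v, w, z, 24), (16, v, w, z, 39), (16, v, w, z, 5), (20, b, d, d, 24), (20, b, d, d, 6), (20, b, d, m, 24), (20, b, d, m, 6), (20, b, d, t, 24), (20, b, d, t, 6), (20, b, d, v, 24), (20, b, d, v, 6), (20, x, y, d, 22), (20, x, y, m, 22), (20, x, y, t, 22), (20, x, y, v, 22)}
Selection D != x: {(16, v, w, y, 24), (16, v, w, y, 39), (16, v, w, y, 5), (16, v, w, z, 24), (16, v, w, z, 39), (16, v, w, z, 5), (20, b, d, d, 24), (20, b, d, d, 6), (20, b, d, m, 24), (20, b, d, m, 6), (20, b, d, t, 24), (20, b, d, t, 6), (20, b, d, v, 24), (20, b, d, v, 6)}
Selection D != b and E = w: {(16, v, w, y, 24), (16, v, w, y, 39), (16, v, w, y, 5), (16, v, w, z, 24), (16, v, w, z, 39), (16, v, w, z, 5)}
π_{G, D} gives {(24, v), (39, v), (5, v)} (3 duplicate(s) eliminated).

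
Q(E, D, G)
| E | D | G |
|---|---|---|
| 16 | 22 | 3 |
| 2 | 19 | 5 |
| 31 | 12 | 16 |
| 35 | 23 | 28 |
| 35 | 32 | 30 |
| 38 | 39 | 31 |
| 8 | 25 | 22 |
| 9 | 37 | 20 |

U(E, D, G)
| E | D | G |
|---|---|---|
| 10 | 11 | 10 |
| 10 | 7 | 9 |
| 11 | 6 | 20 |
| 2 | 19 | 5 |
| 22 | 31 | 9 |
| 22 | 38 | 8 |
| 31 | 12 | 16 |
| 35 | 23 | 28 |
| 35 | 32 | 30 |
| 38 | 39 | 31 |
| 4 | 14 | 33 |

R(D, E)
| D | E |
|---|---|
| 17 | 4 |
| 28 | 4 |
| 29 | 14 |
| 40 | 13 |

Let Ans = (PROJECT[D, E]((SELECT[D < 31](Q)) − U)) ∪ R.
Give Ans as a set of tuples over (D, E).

{(17, 4), (22, 16), (25, 8), (28, 4), (29, 14), (40, 13)}

Selection D < 31: {(16, 22, 3), (2, 19, 5), (31, 12, 16), (35, 23, 28), (8, 25, 22)}
Taking the difference: {(16, 22, 3), (8, 25, 22)}
Keep only column(s) D, E: {(22, 16), (25, 8)}
Taking the union: {(17, 4), (22, 16), (25, 8), (28, 4), (29, 14), (40, 13)}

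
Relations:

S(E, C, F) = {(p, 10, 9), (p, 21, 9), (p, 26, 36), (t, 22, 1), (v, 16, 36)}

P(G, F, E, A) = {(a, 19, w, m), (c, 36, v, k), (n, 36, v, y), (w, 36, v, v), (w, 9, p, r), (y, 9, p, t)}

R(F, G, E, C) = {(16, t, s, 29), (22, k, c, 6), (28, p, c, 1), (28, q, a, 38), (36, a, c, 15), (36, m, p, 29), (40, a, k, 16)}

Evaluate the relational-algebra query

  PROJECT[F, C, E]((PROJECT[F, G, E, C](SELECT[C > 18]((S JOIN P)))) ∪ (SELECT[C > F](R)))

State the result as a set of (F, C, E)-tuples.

{(16, 29, s), (28, 38, a), (9, 21, p)}

S ⋈ P (natural join on E, F): {(p, 10, 9, w, r), (p, 10, 9, y, t), (p, 21, 9, w, r), (p, 21, 9, y, t), (v, 16, 36, c, k), (v, 16, 36, n, y), (v, 16, 36, w, v)}
Apply σ_{C > 18}; surviving tuples: {(p, 21, 9, w, r), (p, 21, 9, y, t)}
π_{F, G, E, C} gives {(9, w, p, 21), (9, y, p, 21)}.
Apply σ_{C > F}; surviving tuples: {(16, t, s, 29), (28, q, a, 38)}
Set union of the two operands is {(16, t, s, 29), (28, q, a, 38), (9, w, p, 21), (9, y, p, 21)}.
π_{F, C, E} gives {(16, 29, s), (28, 38, a), (9, 21, p)} (1 duplicate(s) eliminated).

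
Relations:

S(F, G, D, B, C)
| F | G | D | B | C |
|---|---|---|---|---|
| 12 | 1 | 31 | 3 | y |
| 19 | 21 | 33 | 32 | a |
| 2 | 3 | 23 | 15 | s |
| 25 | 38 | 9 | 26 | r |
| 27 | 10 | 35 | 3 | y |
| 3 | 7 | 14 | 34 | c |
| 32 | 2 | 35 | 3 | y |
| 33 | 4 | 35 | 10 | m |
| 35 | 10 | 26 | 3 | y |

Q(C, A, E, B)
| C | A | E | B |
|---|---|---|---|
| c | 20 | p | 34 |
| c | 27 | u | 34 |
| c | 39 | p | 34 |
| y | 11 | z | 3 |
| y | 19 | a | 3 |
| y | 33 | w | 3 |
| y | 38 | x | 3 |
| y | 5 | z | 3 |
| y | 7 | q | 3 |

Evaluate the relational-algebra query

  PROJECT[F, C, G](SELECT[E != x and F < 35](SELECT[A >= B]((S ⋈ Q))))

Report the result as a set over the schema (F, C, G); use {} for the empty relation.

{(12, y, 1), (27, y, 10), (3, c, 7), (32, y, 2)}

Joining S and Q on B, C yields {(12, 1, 31, 3, y, 11, z), (12, 1, 31, 3, y, 19, a), (12, 1, 31, 3, y, 33, w), (12, 1, 31, 3, y, 38, x), (12, 1, 31, 3, y, 5, z), (12, 1, 31, 3, y, 7, q), (27, 10, 35, 3, y, 11, z), (27, 10, 35, 3, y, 19, a), (27, 10, 35, 3, y, 33, w), (27, 10, 35, 3, y, 38, x), (27, 10, 35, 3, y, 5, z), (27, 10, 35, 3, y, 7, q), (3, 7, 14, 34, c, 20, p), (3, 7, 14, 34, c, 27, u), (3, 7, 14, 34, c, 39, p), (32, 2, 35, 3, y, 11, z), (32, 2, 35, 3, y, 19, a), (32, 2, 35, 3, y, 33, w), (32, 2, 35, 3, y, 38, x), (32, 2, 35, 3, y, 5, z), (32, 2, 35, 3, y, 7, q), (35, 10, 26, 3, y, 11, z), (35, 10, 26, 3, y, 19, a), (35, 10, 26, 3, y, 33, w), (35, 10, 26, 3, y, 38, x), (35, 10, 26, 3, y, 5, z), (35, 10, 26, 3, y, 7, q)}.
Selection A >= B: {(12, 1, 31, 3, y, 11, z), (12, 1, 31, 3, y, 19, a), (12, 1, 31, 3, y, 33, w), (12, 1, 31, 3, y, 38, x), (12, 1, 31, 3, y, 5, z), (12, 1, 31, 3, y, 7, q), (27, 10, 35, 3, y, 11, z), (27, 10, 35, 3, y, 19, a), (27, 10, 35, 3, y, 33, w), (27, 10, 35, 3, y, 38, x), (27, 10, 35, 3, y, 5, z), (27, 10, 35, 3, y, 7, q), (3, 7, 14, 34, c, 39, p), (32, 2, 35, 3, y, 11, z), (32, 2, 35, 3, y, 19, a), (32, 2, 35, 3, y, 33, w), (32, 2, 35, 3, y, 38, x), (32, 2, 35, 3, y, 5, z), (32, 2, 35, 3, y, 7, q), (35, 10, 26, 3, y, 11, z), (35, 10, 26, 3, y, 19, a), (35, 10, 26, 3, y, 33, w), (35, 10, 26, 3, y, 38, x), (35, 10, 26, 3, y, 5, z), (35, 10, 26, 3, y, 7, q)}
Selection E != x and F < 35: {(12, 1, 31, 3, y, 11, z), (12, 1, 31, 3, y, 19, a), (12, 1, 31, 3, y, 33, w), (12, 1, 31, 3, y, 5, z), (12, 1, 31, 3, y, 7, q), (27, 10, 35, 3, y, 11, z), (27, 10, 35, 3, y, 19, a), (27, 10, 35, 3, y, 33, w), (27, 10, 35, 3, y, 5, z), (27, 10, 35, 3, y, 7, q), (3, 7, 14, 34, c, 39, p), (32, 2, 35, 3, y, 11, z), (32, 2, 35, 3, y, 19, a), (32, 2, 35, 3, y, 33, w), (32, 2, 35, 3, y, 5, z), (32, 2, 35, 3, y, 7, q)}
Projecting to F, C, G (12 duplicate(s) eliminated): {(12, y, 1), (27, y, 10), (3, c, 7), (32, y, 2)}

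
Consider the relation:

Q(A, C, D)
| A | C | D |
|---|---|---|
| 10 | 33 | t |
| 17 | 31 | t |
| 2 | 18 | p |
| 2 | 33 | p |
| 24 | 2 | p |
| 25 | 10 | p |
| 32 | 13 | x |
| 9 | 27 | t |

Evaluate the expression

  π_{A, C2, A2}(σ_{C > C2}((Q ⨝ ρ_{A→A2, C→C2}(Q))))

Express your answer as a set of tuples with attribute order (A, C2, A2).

{(10, 27, 9), (10, 31, 17), (17, 27, 9), (2, 10, 25), (2, 18, 2), (2, 2, 24), (25, 2, 24)}

ρ[A→A2, C→C2]: schema becomes (A2, C2, D); tuples unchanged.
Q ⋈ ρ_{A→A2, C→C2}(Q) (natural join on D): {(10, 33, t, 10, 33), (10, 33, t, 17, 31), (10, 33, t, 9, 27), (17, 31, t, 10, 33), (17, 31, t, 17, 31), (17, 31, t, 9, 27), (2, 18, p, 2, 18), (2, 18, p, 2, 33), (2, 18, p, 24, 2), (2, 18, p, 25, 10), (2, 33, p, 2, 18), (2, 33, p, 2, 33), (2, 33, p, 24, 2), (2, 33, p, 25, 10), (24, 2, p, 2, 18), (24, 2, p, 2, 33), (24, 2, p, 24, 2), (24, 2, p, 25, 10), (25, 10, p, 2, 18), (25, 10, p, 2, 33), (25, 10, p, 24, 2), (25, 10, p, 25, 10), (32, 13, x, 32, 13), (9, 27, t, 10, 33), (9, 27, t, 17, 31), (9, 27, t, 9, 27)}
Filtering on C > C2 leaves {(10, 33, t, 17, 31), (10, 33, t, 9, 27), (17, 31, t, 9, 27), (2, 18, p, 24, 2), (2, 18, p, 25, 10), (2, 33, p, 2, 18), (2, 33, p, 24, 2), (2, 33, p, 25, 10), (25, 10, p, 24, 2)}.
π_{A, C2, A2} gives {(10, 27, 9), (10, 31, 17), (17, 27, 9), (2, 10, 25), (2, 18, 2), (2, 2, 24), (25, 2, 24)} (2 duplicate(s) eliminated).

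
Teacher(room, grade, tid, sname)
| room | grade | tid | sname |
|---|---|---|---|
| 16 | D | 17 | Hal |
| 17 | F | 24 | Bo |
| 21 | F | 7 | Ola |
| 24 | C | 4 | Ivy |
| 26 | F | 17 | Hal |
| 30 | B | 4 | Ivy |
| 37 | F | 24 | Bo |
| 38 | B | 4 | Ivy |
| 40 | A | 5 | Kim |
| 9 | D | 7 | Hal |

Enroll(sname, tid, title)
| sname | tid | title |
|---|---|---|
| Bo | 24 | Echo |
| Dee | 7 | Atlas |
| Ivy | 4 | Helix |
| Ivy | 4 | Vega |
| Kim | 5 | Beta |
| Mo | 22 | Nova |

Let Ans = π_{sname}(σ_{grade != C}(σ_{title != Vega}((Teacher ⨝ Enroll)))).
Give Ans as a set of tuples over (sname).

Teacher ⋈ Enroll (natural join on tid, sname): {(17, F, 24, Bo, Echo), (24, C, 4, Ivy, Helix), (24, C, 4, Ivy, Vega), (30, B, 4, Ivy, Helix), (30, B, 4, Ivy, Vega), (37, F, 24, Bo, Echo), (38, B, 4, Ivy, Helix), (38, B, 4, Ivy, Vega), (40, A, 5, Kim, Beta)}
Selection title != Vega: {(17, F, 24, Bo, Echo), (24, C, 4, Ivy, Helix), (30, B, 4, Ivy, Helix), (37, F, 24, Bo, Echo), (38, B, 4, Ivy, Helix), (40, A, 5, Kim, Beta)}
Selection grade != C: {(17, F, 24, Bo, Echo), (30, B, 4, Ivy, Helix), (37, F, 24, Bo, Echo), (38, B, 4, Ivy, Helix), (40, A, 5, Kim, Beta)}
Projecting to sname (2 duplicate(s) eliminated): {Bo, Ivy, Kim}

{Bo, Ivy, Kim}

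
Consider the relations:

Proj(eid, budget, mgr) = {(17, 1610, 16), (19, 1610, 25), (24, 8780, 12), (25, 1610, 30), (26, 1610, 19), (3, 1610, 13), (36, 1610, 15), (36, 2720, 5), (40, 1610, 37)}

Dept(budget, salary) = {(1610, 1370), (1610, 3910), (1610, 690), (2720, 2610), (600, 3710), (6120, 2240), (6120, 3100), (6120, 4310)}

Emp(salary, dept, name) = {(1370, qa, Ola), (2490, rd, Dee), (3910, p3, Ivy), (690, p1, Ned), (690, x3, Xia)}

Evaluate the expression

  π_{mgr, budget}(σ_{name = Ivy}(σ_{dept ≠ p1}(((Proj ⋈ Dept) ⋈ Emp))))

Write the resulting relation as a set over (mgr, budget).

Proj ⋈ Dept (natural join on budget): {(17, 1610, 16, 1370), (17, 1610, 16, 3910), (17, 1610, 16, 690), (19, 1610, 25, 1370), (19, 1610, 25, 3910), (19, 1610, 25, 690), (25, 1610, 30, 1370), (25, 1610, 30, 3910), (25, 1610, 30, 690), (26, 1610, 19, 1370), (26, 1610, 19, 3910), (26, 1610, 19, 690), (3, 1610, 13, 1370), (3, 1610, 13, 3910), (3, 1610, 13, 690), (36, 1610, 15, 1370), (36, 1610, 15, 3910), (36, 1610, 15, 690), (36, 2720, 5, 2610), (40, 1610, 37, 1370), (40, 1610, 37, 3910), (40, 1610, 37, 690)}
(Proj ⋈ Dept) ⋈ Emp (natural join on salary): {(17, 1610, 16, 1370, qa, Ola), (17, 1610, 16, 3910, p3, Ivy), (17, 1610, 16, 690, p1, Ned), (17, 1610, 16, 690, x3, Xia), (19, 1610, 25, 1370, qa, Ola), (19, 1610, 25, 3910, p3, Ivy), (19, 1610, 25, 690, p1, Ned), (19, 1610, 25, 690, x3, Xia), (25, 1610, 30, 1370, qa, Ola), (25, 1610, 30, 3910, p3, Ivy), (25, 1610, 30, 690, p1, Ned), (25, 1610, 30, 690, x3, Xia), (26, 1610, 19, 1370, qa, Ola), (26, 1610, 19, 3910, p3, Ivy), (26, 1610, 19, 690, p1, Ned), (26, 1610, 19, 690, x3, Xia), (3, 1610, 13, 1370, qa, Ola), (3, 1610, 13, 3910, p3, Ivy), (3, 1610, 13, 690, p1, Ned), (3, 1610, 13, 690, x3, Xia), (36, 1610, 15, 1370, qa, Ola), (36, 1610, 15, 3910, p3, Ivy), (36, 1610, 15, 690, p1, Ned), (36, 1610, 15, 690, x3, Xia), (40, 1610, 37, 1370, qa, Ola), (40, 1610, 37, 3910, p3, Ivy), (40, 1610, 37, 690, p1, Ned), (40, 1610, 37, 690, x3, Xia)}
σ[dept ≠ p1]: keep tuples satisfying dept ≠ p1 → {(17, 1610, 16, 1370, qa, Ola), (17, 1610, 16, 3910, p3, Ivy), (17, 1610, 16, 690, x3, Xia), (19, 1610, 25, 1370, qa, Ola), (19, 1610, 25, 3910, p3, Ivy), (19, 1610, 25, 690, x3, Xia), (25, 1610, 30, 1370, qa, Ola), (25, 1610, 30, 3910, p3, Ivy), (25, 1610, 30, 690, x3, Xia), (26, 1610, 19, 1370, qa, Ola), (26, 1610, 19, 3910, p3, Ivy), (26, 1610, 19, 690, x3, Xia), (3, 1610, 13, 1370, qa, Ola), (3, 1610, 13, 3910, p3, Ivy), (3, 1610, 13, 690, x3, Xia), (36, 1610, 15, 1370, qa, Ola), (36, 1610, 15, 3910, p3, Ivy), (36, 1610, 15, 690, x3, Xia), (40, 1610, 37, 1370, qa, Ola), (40, 1610, 37, 3910, p3, Ivy), (40, 1610, 37, 690, x3, Xia)}
σ[name = Ivy]: keep tuples satisfying name = Ivy → {(17, 1610, 16, 3910, p3, Ivy), (19, 1610, 25, 3910, p3, Ivy), (25, 1610, 30, 3910, p3, Ivy), (26, 1610, 19, 3910, p3, Ivy), (3, 1610, 13, 3910, p3, Ivy), (36, 1610, 15, 3910, p3, Ivy), (40, 1610, 37, 3910, p3, Ivy)}
Projecting to mgr, budget: {(13, 1610), (15, 1610), (16, 1610), (19, 1610), (25, 1610), (30, 1610), (37, 1610)}

{(13, 1610), (15, 1610), (16, 1610), (19, 1610), (25, 1610), (30, 1610), (37, 1610)}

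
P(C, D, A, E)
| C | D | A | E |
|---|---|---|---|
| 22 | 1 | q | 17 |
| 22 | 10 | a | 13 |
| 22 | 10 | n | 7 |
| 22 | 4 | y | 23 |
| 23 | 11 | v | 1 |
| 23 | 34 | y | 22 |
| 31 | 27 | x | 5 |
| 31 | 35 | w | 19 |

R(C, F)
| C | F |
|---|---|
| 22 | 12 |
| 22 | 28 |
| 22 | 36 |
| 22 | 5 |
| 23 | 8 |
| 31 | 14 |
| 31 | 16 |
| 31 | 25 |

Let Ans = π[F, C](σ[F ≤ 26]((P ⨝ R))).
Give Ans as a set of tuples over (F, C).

P ⋈ R (natural join on C): {(22, 1, q, 17, 12), (22, 1, q, 17, 28), (22, 1, q, 17, 36), (22, 1, q, 17, 5), (22, 10, a, 13, 12), (22, 10, a, 13, 28), (22, 10, a, 13, 36), (22, 10, a, 13, 5), (22, 10, n, 7, 12), (22, 10, n, 7, 28), (22, 10, n, 7, 36), (22, 10, n, 7, 5), (22, 4, y, 23, 12), (22, 4, y, 23, 28), (22, 4, y, 23, 36), (22, 4, y, 23, 5), (23, 11, v, 1, 8), (23, 34, y, 22, 8), (31, 27, x, 5, 14), (31, 27, x, 5, 16), (31, 27, x, 5, 25), (31, 35, w, 19, 14), (31, 35, w, 19, 16), (31, 35, w, 19, 25)}
Apply σ_{F ≤ 26}; surviving tuples: {(22, 1, q, 17, 12), (22, 1, q, 17, 5), (22, 10, a, 13, 12), (22, 10, a, 13, 5), (22, 10, n, 7, 12), (22, 10, n, 7, 5), (22, 4, y, 23, 12), (22, 4, y, 23, 5), (23, 11, v, 1, 8), (23, 34, y, 22, 8), (31, 27, x, 5, 14), (31, 27, x, 5, 16), (31, 27, x, 5, 25), (31, 35, w, 19, 14), (31, 35, w, 19, 16), (31, 35, w, 19, 25)}
π[F, C]: project onto (F, C) (10 duplicate(s) eliminated) → {(12, 22), (14, 31), (16, 31), (25, 31), (5, 22), (8, 23)}

{(12, 22), (14, 31), (16, 31), (25, 31), (5, 22), (8, 23)}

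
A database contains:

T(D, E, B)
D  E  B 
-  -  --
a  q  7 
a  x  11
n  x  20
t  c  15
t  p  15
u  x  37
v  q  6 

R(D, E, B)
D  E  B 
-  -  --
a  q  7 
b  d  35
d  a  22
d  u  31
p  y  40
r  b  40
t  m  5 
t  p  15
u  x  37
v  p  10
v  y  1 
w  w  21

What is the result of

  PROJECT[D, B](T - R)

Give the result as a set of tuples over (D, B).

{(a, 11), (n, 20), (t, 15), (v, 6)}

Set difference of the two operands is {(a, x, 11), (n, x, 20), (t, c, 15), (v, q, 6)}.
Keep only column(s) D, B: {(a, 11), (n, 20), (t, 15), (v, 6)}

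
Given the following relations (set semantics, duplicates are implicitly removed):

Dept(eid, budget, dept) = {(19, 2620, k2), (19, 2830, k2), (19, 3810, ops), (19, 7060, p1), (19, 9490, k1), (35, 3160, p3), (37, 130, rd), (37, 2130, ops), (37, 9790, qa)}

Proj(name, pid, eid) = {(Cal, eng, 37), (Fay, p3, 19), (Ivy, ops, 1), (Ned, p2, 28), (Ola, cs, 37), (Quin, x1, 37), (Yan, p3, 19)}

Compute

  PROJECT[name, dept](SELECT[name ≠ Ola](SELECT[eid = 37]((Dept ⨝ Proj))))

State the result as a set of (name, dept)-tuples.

{(Cal, ops), (Cal, qa), (Cal, rd), (Quin, ops), (Quin, qa), (Quin, rd)}

Natural join on eid: {(19, 2620, k2, Fay, p3), (19, 2620, k2, Yan, p3), (19, 2830, k2, Fay, p3), (19, 2830, k2, Yan, p3), (19, 3810, ops, Fay, p3), (19, 3810, ops, Yan, p3), (19, 7060, p1, Fay, p3), (19, 7060, p1, Yan, p3), (19, 9490, k1, Fay, p3), (19, 9490, k1, Yan, p3), (37, 130, rd, Cal, eng), (37, 130, rd, Ola, cs), (37, 130, rd, Quin, x1), (37, 2130, ops, Cal, eng), (37, 2130, ops, Ola, cs), (37, 2130, ops, Quin, x1), (37, 9790, qa, Cal, eng), (37, 9790, qa, Ola, cs), (37, 9790, qa, Quin, x1)}
Filtering on eid = 37 leaves {(37, 130, rd, Cal, eng), (37, 130, rd, Ola, cs), (37, 130, rd, Quin, x1), (37, 2130, ops, Cal, eng), (37, 2130, ops, Ola, cs), (37, 2130, ops, Quin, x1), (37, 9790, qa, Cal, eng), (37, 9790, qa, Ola, cs), (37, 9790, qa, Quin, x1)}.
Filtering on name ≠ Ola leaves {(37, 130, rd, Cal, eng), (37, 130, rd, Quin, x1), (37, 2130, ops, Cal, eng), (37, 2130, ops, Quin, x1), (37, 9790, qa, Cal, eng), (37, 9790, qa, Quin, x1)}.
Projecting to name, dept: {(Cal, ops), (Cal, qa), (Cal, rd), (Quin, ops), (Quin, qa), (Quin, rd)}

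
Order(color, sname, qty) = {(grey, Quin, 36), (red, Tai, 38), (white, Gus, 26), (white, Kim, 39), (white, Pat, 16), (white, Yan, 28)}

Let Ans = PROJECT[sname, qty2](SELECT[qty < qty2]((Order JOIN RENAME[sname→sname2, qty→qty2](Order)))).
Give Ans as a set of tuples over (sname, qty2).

{(Gus, 28), (Gus, 39), (Pat, 26), (Pat, 28), (Pat, 39), (Yan, 39)}

ρ[sname→sname2, qty→qty2]: schema becomes (color, sname2, qty2); tuples unchanged.
Joining Order and RENAME[sname→sname2, qty→qty2](Order) on color yields {(grey, Quin, 36, Quin, 36), (red, Tai, 38, Tai, 38), (white, Gus, 26, Gus, 26), (white, Gus, 26, Kim, 39), (white, Gus, 26, Pat, 16), (white, Gus, 26, Yan, 28), (white, Kim, 39, Gus, 26), (white, Kim, 39, Kim, 39), (white, Kim, 39, Pat, 16), (white, Kim, 39, Yan, 28), (white, Pat, 16, Gus, 26), (white, Pat, 16, Kim, 39), (white, Pat, 16, Pat, 16), (white, Pat, 16, Yan, 28), (white, Yan, 28, Gus, 26), (white, Yan, 28, Kim, 39), (white, Yan, 28, Pat, 16), (white, Yan, 28, Yan, 28)}.
Selection qty < qty2: {(white, Gus, 26, Kim, 39), (white, Gus, 26, Yan, 28), (white, Pat, 16, Gus, 26), (white, Pat, 16, Kim, 39), (white, Pat, 16, Yan, 28), (white, Yan, 28, Kim, 39)}
π[sname, qty2]: project onto (sname, qty2) → {(Gus, 28), (Gus, 39), (Pat, 26), (Pat, 28), (Pat, 39), (Yan, 39)}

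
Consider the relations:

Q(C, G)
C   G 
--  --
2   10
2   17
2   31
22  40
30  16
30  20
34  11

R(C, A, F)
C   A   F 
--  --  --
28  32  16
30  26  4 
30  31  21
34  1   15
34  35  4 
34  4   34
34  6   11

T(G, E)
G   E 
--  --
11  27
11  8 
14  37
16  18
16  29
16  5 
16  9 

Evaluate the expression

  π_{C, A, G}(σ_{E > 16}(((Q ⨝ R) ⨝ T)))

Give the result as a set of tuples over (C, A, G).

{(30, 26, 16), (30, 31, 16), (34, 1, 11), (34, 35, 11), (34, 4, 11), (34, 6, 11)}

Natural join on C: {(30, 16, 26, 4), (30, 16, 31, 21), (30, 20, 26, 4), (30, 20, 31, 21), (34, 11, 1, 15), (34, 11, 35, 4), (34, 11, 4, 34), (34, 11, 6, 11)}
Natural join on G: {(30, 16, 26, 4, 18), (30, 16, 26, 4, 29), (30, 16, 26, 4, 5), (30, 16, 26, 4, 9), (30, 16, 31, 21, 18), (30, 16, 31, 21, 29), (30, 16, 31, 21, 5), (30, 16, 31, 21, 9), (34, 11, 1, 15, 27), (34, 11, 1, 15, 8), (34, 11, 35, 4, 27), (34, 11, 35, 4, 8), (34, 11, 4, 34, 27), (34, 11, 4, 34, 8), (34, 11, 6, 11, 27), (34, 11, 6, 11, 8)}
Selection E > 16: {(30, 16, 26, 4, 18), (30, 16, 26, 4, 29), (30, 16, 31, 21, 18), (30, 16, 31, 21, 29), (34, 11, 1, 15, 27), (34, 11, 35, 4, 27), (34, 11, 4, 34, 27), (34, 11, 6, 11, 27)}
π_{C, A, G} gives {(30, 26, 16), (30, 31, 16), (34, 1, 11), (34, 35, 11), (34, 4, 11), (34, 6, 11)} (2 duplicate(s) eliminated).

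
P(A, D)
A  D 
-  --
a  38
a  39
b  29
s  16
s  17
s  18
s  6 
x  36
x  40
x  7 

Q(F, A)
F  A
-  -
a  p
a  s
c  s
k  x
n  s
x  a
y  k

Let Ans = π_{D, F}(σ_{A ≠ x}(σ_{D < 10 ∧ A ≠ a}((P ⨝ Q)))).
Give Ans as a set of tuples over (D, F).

Natural join on A: {(a, 38, x), (a, 39, x), (s, 16, a), (s, 16, c), (s, 16, n), (s, 17, a), (s, 17, c), (s, 17, n), (s, 18, a), (s, 18, c), (s, 18, n), (s, 6, a), (s, 6, c), (s, 6, n), (x, 36, k), (x, 40, k), (x, 7, k)}
σ[D < 10 ∧ A ≠ a]: keep tuples satisfying D < 10 ∧ A ≠ a → {(s, 6, a), (s, 6, c), (s, 6, n), (x, 7, k)}
σ[A ≠ x]: keep tuples satisfying A ≠ x → {(s, 6, a), (s, 6, c), (s, 6, n)}
Keep only column(s) D, F: {(6, a), (6, c), (6, n)}

{(6, a), (6, c), (6, n)}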